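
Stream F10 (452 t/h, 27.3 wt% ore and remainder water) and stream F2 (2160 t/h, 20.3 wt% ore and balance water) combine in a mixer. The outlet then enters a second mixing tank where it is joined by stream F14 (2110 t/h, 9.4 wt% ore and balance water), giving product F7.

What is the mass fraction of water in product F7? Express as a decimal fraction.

Overall, product flow = 4722 t/h.
water in = 452×0.727 + 2160×0.797 + 2110×0.906 = 3961.8 t/h.
water fraction in F7 = 0.839.

0.839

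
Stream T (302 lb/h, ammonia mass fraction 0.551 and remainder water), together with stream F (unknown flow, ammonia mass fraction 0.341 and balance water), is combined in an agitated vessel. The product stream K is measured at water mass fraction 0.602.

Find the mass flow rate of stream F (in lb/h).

810.6 lb/h

Let F be the unknown flow. Total out = 302 + F.
water balance: 135.6 + 0.659·F = 0.602·(302 + F)
(0.659 − 0.602)·F = 0.602×302 − 135.6 = 46.206
F = 46.206 / 0.057 = 810.63 lb/h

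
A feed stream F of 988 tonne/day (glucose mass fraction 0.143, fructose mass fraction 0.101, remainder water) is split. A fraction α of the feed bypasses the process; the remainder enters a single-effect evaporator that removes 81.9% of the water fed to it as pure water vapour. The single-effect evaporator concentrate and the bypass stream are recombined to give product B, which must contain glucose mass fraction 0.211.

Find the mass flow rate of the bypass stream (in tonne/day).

473.7 tonne/day

All 988×0.143 = 141.28 tonne/day of glucose reaches B, so B = 141.28/0.211 = 669.59 tonne/day and vapour = 318.41 tonne/day.
The evaporator receives (1−α)·988 of feed at 0.756 water and removes 0.819 of that water:
0.819×0.756×(1−α)×988 = 318.41
(1−α) = 318.41/611.73 = 0.5205;  α = 0.4795.
Bypass flow = 0.4795×988 = 473.75 tonne/day.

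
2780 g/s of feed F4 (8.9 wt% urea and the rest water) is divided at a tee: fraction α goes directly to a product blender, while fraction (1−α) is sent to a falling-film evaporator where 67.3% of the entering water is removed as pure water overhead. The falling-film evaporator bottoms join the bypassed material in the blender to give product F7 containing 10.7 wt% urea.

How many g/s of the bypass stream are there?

All 2780×0.089 = 247.42 g/s of urea reaches F7, so F7 = 247.42/0.107 = 2312.3 g/s and vapour = 467.66 g/s.
The evaporator receives (1−α)·2780 of feed at 0.911 water and removes 0.673 of that water:
0.673×0.911×(1−α)×2780 = 467.66
(1−α) = 467.66/1704.4 = 0.2744;  α = 0.7256.
Bypass flow = 0.7256×2780 = 2017.2 g/s.

2017 g/s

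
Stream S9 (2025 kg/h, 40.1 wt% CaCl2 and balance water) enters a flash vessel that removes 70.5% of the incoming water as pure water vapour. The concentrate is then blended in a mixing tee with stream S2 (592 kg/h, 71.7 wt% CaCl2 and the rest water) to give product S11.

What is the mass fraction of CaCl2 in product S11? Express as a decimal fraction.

Vapour removed = 0.705×0.599×2025 = 855.15 kg/h; concentrate = 1169.9 kg/h.
CaCl2 reaching the mixer = 812.03 (from concentrate) + 592×0.717 = 1236.5 kg/h.
Product flow = 1169.9 + 592 = 1761.9 kg/h; CaCl2 fraction = 0.702.

0.702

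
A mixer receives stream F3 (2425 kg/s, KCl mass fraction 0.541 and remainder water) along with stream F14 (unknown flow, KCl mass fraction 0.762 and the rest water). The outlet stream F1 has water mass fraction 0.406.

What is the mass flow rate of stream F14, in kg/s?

765 kg/s

Let F14 be the unknown flow. Total out = 2425 + F14.
water balance: 1113.1 + 0.238·F14 = 0.406·(2425 + F14)
(0.238 − 0.406)·F14 = 0.406×2425 − 1113.1 = -128.52
F14 = -128.52 / -0.168 = 765.03 kg/s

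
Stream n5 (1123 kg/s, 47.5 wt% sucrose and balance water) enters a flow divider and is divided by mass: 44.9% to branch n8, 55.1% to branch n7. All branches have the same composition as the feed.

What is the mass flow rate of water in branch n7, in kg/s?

Branch n7 total = 0.551×1123 = 618.77 kg/s.
water in n7 = 0.525×618.77 = 324.86 kg/s.

324.9 kg/s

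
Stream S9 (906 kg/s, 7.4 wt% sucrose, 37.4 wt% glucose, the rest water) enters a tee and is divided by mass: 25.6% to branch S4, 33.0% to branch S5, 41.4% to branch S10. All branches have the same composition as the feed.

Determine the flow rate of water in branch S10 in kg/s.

Branch S10 total = 0.414×906 = 375.08 kg/s.
water in S10 = 0.552×375.08 = 207.05 kg/s.

207 kg/s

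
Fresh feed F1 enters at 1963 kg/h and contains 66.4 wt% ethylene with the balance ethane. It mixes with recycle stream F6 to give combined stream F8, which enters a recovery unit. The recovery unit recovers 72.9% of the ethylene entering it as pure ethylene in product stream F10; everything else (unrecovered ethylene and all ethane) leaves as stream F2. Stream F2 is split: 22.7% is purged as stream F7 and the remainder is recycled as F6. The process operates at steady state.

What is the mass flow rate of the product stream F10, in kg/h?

ethylene in F8: m_A = 1963×0.664 + (1−0.227)·(1−0.729)·m_A, so m_A = 1303.4/0.7905 = 1648.8 kg/h.
Product F10 = 0.729×1648.8 = 1202 kg/h.

1202 kg/h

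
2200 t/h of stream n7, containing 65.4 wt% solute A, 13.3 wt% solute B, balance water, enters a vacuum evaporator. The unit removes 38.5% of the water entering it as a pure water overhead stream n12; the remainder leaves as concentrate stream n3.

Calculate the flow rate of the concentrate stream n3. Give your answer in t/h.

water entering = 2200×0.213 = 468.6 t/h; overhead removed = 0.385×468.6 = 180.41 t/h.
Concentrate = 2200 − 180.41 = 2019.6 t/h.

2020 t/h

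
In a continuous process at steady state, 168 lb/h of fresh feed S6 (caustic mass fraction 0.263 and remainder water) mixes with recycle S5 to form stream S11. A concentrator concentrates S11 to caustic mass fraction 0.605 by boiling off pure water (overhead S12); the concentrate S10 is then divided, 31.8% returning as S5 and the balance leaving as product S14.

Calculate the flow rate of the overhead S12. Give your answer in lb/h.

94.97 lb/h

Overall caustic balance (none leaves overhead): caustic in fresh feed = caustic in product, i.e. 168×0.263 = (1−0.318)·S10·0.605.
S10 = 44.184/(0.605×0.682) = 107.08 lb/h.
Recycle S5 = 0.318×107.08 = 34.053 lb/h.
Combined feed S11 = 168 + 34.053 = 202.05 lb/h.
Overhead S12 = S11 − S10 = 202.05 − 107.08 = 94.969 lb/h.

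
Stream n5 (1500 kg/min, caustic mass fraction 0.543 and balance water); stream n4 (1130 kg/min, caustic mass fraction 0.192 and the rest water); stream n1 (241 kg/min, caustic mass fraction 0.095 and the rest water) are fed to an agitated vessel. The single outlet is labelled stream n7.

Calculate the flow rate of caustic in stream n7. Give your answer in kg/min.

1054 kg/min

caustic out = caustic in = 1500×0.543 + 1130×0.192 + 241×0.095 = 1054.4 kg/min.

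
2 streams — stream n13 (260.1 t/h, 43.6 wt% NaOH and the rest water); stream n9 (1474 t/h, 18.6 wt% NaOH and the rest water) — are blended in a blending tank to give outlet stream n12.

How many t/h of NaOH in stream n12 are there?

NaOH out = NaOH in = 260.1×0.436 + 1474×0.186 = 387.57 t/h.

387.6 t/h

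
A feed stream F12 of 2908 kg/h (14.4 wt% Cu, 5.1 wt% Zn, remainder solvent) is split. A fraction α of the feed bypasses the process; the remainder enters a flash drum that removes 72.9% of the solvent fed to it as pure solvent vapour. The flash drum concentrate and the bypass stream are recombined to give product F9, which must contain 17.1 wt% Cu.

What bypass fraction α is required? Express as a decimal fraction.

All 2908×0.144 = 418.75 kg/h of Cu reaches F9, so F9 = 418.75/0.171 = 2448.8 kg/h and vapour = 459.16 kg/h.
The evaporator receives (1−α)·2908 of feed at 0.805 solvent and removes 0.729 of that solvent:
0.729×0.805×(1−α)×2908 = 459.16
(1−α) = 459.16/1706.5 = 0.2691;  α = 0.7309.

0.731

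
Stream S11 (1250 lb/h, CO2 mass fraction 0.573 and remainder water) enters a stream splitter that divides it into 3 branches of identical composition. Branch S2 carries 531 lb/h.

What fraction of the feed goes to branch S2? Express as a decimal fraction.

0.425

Fraction to S2 = 531/1250 = 0.4248.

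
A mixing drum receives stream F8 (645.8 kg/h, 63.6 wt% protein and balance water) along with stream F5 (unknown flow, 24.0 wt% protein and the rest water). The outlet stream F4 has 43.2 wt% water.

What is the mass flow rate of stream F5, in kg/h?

Let F5 be the unknown flow. Total out = 645.8 + F5.
water balance: 235.07 + 0.760·F5 = 0.432·(645.8 + F5)
(0.760 − 0.432)·F5 = 0.432×645.8 − 235.07 = 43.914
F5 = 43.914 / 0.328 = 133.89 kg/h

133.9 kg/h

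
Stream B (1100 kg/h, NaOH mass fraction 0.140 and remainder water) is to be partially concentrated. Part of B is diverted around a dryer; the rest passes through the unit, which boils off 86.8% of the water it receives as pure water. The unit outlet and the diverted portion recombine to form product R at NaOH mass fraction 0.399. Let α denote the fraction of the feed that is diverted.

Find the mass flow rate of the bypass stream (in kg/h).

143.5 kg/h

All 1100×0.140 = 154 kg/h of NaOH reaches R, so R = 154/0.399 = 385.96 kg/h and vapour = 714.04 kg/h.
The evaporator receives (1−α)·1100 of feed at 0.860 water and removes 0.868 of that water:
0.868×0.860×(1−α)×1100 = 714.04
(1−α) = 714.04/821.13 = 0.8696;  α = 0.1304.
Bypass flow = 0.1304×1100 = 143.46 kg/h.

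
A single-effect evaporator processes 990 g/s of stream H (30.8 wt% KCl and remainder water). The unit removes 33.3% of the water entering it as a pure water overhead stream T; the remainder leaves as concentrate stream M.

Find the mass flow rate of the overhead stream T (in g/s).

228.1 g/s

water entering = 990×0.692 = 685.08 g/s; overhead removed = 0.333×685.08 = 228.13 g/s.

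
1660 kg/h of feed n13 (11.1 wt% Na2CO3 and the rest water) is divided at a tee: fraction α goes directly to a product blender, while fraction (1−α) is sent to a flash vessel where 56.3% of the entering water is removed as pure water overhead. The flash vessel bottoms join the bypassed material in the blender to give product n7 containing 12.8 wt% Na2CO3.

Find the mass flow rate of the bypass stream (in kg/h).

All 1660×0.111 = 184.26 kg/h of Na2CO3 reaches n7, so n7 = 184.26/0.128 = 1439.5 kg/h and vapour = 220.47 kg/h.
The evaporator receives (1−α)·1660 of feed at 0.889 water and removes 0.563 of that water:
0.563×0.889×(1−α)×1660 = 220.47
(1−α) = 220.47/830.84 = 0.2654;  α = 0.7346.
Bypass flow = 0.7346×1660 = 1219.5 kg/h.

1220 kg/h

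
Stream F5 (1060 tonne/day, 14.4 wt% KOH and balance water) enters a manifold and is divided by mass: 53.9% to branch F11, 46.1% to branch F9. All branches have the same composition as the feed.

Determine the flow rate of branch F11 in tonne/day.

Branch F11 flow = 0.539×1060 = 571.34 tonne/day.

571.3 tonne/day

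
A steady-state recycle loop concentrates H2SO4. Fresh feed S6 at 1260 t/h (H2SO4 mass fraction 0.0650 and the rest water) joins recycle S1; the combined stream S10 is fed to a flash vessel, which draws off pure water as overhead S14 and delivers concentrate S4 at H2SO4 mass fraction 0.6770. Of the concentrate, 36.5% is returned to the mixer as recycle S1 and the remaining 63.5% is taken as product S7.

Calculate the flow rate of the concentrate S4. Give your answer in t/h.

190.5 t/h

Overall H2SO4 balance (none leaves overhead): H2SO4 in fresh feed = H2SO4 in product, i.e. 1260×0.065 = (1−0.365)·S4·0.677.
S4 = 81.9/(0.677×0.635) = 190.51 t/h.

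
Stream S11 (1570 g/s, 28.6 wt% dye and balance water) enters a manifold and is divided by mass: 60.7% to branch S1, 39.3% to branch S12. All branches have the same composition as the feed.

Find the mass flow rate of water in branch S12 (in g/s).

440.5 g/s

Branch S12 total = 0.393×1570 = 617.01 g/s.
water in S12 = 0.714×617.01 = 440.55 g/s.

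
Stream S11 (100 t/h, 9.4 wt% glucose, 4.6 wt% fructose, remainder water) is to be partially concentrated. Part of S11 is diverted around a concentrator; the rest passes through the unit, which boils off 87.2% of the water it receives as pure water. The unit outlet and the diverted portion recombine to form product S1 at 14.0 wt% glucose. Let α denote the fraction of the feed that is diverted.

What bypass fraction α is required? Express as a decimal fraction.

0.562

All 100×0.094 = 9.4 t/h of glucose reaches S1, so S1 = 9.4/0.140 = 67.143 t/h and vapour = 32.857 t/h.
The evaporator receives (1−α)·100 of feed at 0.860 water and removes 0.872 of that water:
0.872×0.860×(1−α)×100 = 32.857
(1−α) = 32.857/74.992 = 0.4381;  α = 0.5619.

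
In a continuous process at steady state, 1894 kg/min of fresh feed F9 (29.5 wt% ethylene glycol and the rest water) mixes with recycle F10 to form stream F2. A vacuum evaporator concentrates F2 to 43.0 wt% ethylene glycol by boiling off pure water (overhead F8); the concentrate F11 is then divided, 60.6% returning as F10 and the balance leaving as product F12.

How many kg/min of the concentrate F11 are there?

3298 kg/min

Overall ethylene glycol balance (none leaves overhead): ethylene glycol in fresh feed = ethylene glycol in product, i.e. 1894×0.295 = (1−0.606)·F11·0.430.
F11 = 558.73/(0.430×0.394) = 3297.9 kg/min.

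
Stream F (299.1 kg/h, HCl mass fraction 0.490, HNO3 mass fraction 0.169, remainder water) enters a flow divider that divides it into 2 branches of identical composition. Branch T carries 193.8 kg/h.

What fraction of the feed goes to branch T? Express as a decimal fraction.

Fraction to T = 193.8/299.1 = 0.6479.

0.648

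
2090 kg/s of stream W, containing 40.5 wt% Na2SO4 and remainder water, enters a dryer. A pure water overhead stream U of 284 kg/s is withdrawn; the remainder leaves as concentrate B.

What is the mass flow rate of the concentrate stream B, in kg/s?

1806 kg/s

Concentrate = 2090 − 284 = 1806 kg/s.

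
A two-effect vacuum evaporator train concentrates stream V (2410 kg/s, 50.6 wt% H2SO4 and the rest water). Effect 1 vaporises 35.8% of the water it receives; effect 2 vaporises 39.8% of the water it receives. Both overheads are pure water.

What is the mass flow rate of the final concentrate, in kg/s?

1680 kg/s

water in feed = 2410×0.494 = 1190.5 kg/s.
After stage 1: water left = (1−0.358)×1190.5 = 764.33; stream total = 1983.8 kg/s.
After stage 2: water left = (1−0.398)×764.33 = 460.12; final concentrate = 1679.6 kg/s.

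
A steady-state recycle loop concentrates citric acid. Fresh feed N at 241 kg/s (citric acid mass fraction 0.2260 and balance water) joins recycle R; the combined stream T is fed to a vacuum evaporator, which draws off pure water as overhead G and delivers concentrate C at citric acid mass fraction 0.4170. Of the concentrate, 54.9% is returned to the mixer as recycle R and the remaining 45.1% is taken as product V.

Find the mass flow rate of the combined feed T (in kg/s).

400 kg/s

Overall citric acid balance (none leaves overhead): citric acid in fresh feed = citric acid in product, i.e. 241×0.226 = (1−0.549)·C·0.417.
C = 54.466/(0.417×0.451) = 289.61 kg/s.
Recycle R = 0.549×289.61 = 159 kg/s.
Combined feed T = 241 + 159 = 400 kg/s.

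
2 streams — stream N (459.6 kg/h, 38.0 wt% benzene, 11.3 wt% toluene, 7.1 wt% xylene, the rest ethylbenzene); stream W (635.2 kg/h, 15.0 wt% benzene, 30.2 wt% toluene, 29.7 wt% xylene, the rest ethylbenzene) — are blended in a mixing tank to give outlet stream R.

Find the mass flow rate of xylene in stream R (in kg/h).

221.3 kg/h

xylene out = xylene in = 459.6×0.071 + 635.2×0.297 = 221.29 kg/h.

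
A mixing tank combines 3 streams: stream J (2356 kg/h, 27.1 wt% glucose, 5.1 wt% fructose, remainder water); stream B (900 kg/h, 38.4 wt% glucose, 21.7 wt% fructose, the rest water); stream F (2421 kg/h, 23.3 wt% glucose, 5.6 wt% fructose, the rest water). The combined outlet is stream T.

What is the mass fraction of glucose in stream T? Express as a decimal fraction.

Total flow out = 2356 + 900 + 2421 = 5677 kg/h.
glucose in = 2356×0.271 + 900×0.384 + 2421×0.233 = 1548.2 kg/h.
glucose mass fraction in T = 1548.2/5677 = 0.2727.

0.2727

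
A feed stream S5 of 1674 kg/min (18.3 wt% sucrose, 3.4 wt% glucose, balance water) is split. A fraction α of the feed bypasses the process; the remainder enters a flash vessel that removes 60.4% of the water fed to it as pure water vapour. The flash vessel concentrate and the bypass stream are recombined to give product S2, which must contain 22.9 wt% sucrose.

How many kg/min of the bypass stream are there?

963 kg/min

All 1674×0.183 = 306.34 kg/min of sucrose reaches S2, so S2 = 306.34/0.229 = 1337.7 kg/min and vapour = 336.26 kg/min.
The evaporator receives (1−α)·1674 of feed at 0.783 water and removes 0.604 of that water:
0.604×0.783×(1−α)×1674 = 336.26
(1−α) = 336.26/791.69 = 0.4247;  α = 0.5753.
Bypass flow = 0.5753×1674 = 962.98 kg/min.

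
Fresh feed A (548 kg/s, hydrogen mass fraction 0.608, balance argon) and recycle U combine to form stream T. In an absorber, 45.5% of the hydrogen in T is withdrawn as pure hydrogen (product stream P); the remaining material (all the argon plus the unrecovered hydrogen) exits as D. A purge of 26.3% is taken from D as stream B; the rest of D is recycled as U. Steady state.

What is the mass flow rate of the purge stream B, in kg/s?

294.6 kg/s

argon enters only via A and leaves only via the purge: 548×0.392 = 0.263×(argon in D), and the absorber passes all argon, so argon in T = argon in D = 816.79 kg/s.
hydrogen in T: m_A = 548×0.608 + (1−0.263)·(1−0.455)·m_A, so m_A = 333.18/0.5983 = 556.85 kg/s.
D = (1−0.455)×556.85 + 816.79 = 1120.3 kg/s.
Purge B = 0.263×1120.3 = 294.63 kg/s.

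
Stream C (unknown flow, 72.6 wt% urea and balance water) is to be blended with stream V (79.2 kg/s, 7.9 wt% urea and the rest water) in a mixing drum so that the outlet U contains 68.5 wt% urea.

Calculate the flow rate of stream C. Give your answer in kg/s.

1171 kg/s

Let C be the unknown flow. Total out = 79.2 + C.
urea balance: 6.2568 + 0.726·C = 0.685·(79.2 + C)
(0.726 − 0.685)·C = 0.685×79.2 − 6.2568 = 47.995
C = 47.995 / 0.041 = 1170.6 kg/s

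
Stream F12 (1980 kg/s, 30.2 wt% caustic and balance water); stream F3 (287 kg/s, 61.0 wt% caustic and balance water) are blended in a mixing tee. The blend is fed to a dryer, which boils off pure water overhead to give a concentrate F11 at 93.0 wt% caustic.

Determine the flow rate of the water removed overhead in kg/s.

1436 kg/s

caustic entering = 1980×0.302 + 287×0.610 = 773.03 kg/s.
All caustic reports to F11, so F11 = 773.03/0.930 = 831.22 kg/s.
Total feed = 2267 kg/s; overhead = 2267 − 831.22 = 1435.8 kg/s.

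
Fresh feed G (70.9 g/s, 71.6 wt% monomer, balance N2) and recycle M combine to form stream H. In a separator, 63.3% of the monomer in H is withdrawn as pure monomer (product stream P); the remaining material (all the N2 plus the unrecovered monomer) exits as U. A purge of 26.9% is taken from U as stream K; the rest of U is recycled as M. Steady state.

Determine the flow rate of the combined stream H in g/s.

144.2 g/s

N2 enters only via G and leaves only via the purge: 70.9×0.284 = 0.269×(N2 in U), and the separator passes all N2, so N2 in H = N2 in U = 74.854 g/s.
monomer in H: m_A = 70.9×0.716 + (1−0.269)·(1−0.633)·m_A, so m_A = 50.764/0.7317 = 69.377 g/s.
H = 69.377 + 74.854 = 144.23 g/s.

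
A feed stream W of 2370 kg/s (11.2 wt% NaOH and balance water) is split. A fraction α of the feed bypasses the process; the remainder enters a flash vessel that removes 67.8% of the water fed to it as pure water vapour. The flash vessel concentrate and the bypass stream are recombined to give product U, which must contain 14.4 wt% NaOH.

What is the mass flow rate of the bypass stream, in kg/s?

All 2370×0.112 = 265.44 kg/s of NaOH reaches U, so U = 265.44/0.144 = 1843.3 kg/s and vapour = 526.67 kg/s.
The evaporator receives (1−α)·2370 of feed at 0.888 water and removes 0.678 of that water:
0.678×0.888×(1−α)×2370 = 526.67
(1−α) = 526.67/1426.9 = 0.3691;  α = 0.6309.
Bypass flow = 0.6309×2370 = 1495.2 kg/s.

1495 kg/s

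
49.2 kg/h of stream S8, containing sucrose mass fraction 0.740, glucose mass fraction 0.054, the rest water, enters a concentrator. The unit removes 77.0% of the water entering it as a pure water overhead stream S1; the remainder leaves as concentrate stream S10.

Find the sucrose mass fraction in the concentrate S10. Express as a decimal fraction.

sucrose is not removed: 49.2×0.740 = 36.408 kg/h of sucrose enters S10.
water entering = 49.2×0.206 = 10.135 kg/h; overhead removed = 0.770×10.135 = 7.8041 kg/h.
Concentrate = 49.2 − 7.8041 = 41.396 kg/h.
Mass fraction = 36.408/41.396 = 0.880.

0.880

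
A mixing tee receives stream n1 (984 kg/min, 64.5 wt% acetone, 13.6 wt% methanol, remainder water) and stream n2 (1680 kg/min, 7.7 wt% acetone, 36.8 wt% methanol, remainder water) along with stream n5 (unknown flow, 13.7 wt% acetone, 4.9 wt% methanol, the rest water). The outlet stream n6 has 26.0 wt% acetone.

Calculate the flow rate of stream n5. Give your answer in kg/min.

580.5 kg/min

Let n5 be the unknown flow. Total out = 2664 + n5.
acetone balance: 764.04 + 0.137·n5 = 0.260·(2664 + n5)
(0.137 − 0.260)·n5 = 0.260×2664 − 764.04 = -71.4
n5 = -71.4 / -0.123 = 580.49 kg/min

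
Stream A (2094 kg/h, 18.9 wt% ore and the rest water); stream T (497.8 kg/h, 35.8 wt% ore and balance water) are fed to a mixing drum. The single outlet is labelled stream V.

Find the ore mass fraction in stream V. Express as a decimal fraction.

Total flow out = 2094 + 497.8 = 2591.8 kg/h.
ore in = 2094×0.189 + 497.8×0.358 = 573.98 kg/h.
ore mass fraction in V = 573.98/2591.8 = 0.221.

0.221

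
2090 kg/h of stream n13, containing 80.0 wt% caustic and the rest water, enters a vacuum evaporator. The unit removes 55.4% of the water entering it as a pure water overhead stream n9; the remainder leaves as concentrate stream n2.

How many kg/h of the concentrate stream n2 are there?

water entering = 2090×0.200 = 418 kg/h; overhead removed = 0.554×418 = 231.57 kg/h.
Concentrate = 2090 − 231.57 = 1858.4 kg/h.

1858 kg/h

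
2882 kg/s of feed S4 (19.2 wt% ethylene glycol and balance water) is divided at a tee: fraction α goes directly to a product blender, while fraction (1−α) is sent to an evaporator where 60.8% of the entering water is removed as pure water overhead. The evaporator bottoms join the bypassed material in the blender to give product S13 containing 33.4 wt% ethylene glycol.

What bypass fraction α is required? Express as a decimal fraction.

All 2882×0.192 = 553.34 kg/s of ethylene glycol reaches S13, so S13 = 553.34/0.334 = 1656.7 kg/s and vapour = 1225.3 kg/s.
The evaporator receives (1−α)·2882 of feed at 0.808 water and removes 0.608 of that water:
0.608×0.808×(1−α)×2882 = 1225.3
(1−α) = 1225.3/1415.8 = 0.8654;  α = 0.1346.

0.135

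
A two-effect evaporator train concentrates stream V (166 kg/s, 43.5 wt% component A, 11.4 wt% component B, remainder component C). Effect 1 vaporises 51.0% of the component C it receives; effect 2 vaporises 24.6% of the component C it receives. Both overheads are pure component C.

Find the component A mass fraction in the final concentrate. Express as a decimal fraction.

0.6079

component C in feed = 166×0.451 = 74.866 kg/s.
After stage 1: component C left = (1−0.510)×74.866 = 36.684; stream total = 127.82 kg/s.
After stage 2: component C left = (1−0.246)×36.684 = 27.66; final concentrate = 118.79 kg/s.
component A fraction = 72.21/118.79 = 0.6079.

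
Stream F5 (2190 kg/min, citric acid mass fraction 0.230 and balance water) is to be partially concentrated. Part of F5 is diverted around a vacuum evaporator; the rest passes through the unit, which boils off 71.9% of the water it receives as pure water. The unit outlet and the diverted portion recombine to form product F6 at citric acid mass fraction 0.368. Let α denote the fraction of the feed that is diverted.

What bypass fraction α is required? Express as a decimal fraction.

0.323

All 2190×0.230 = 503.7 kg/min of citric acid reaches F6, so F6 = 503.7/0.368 = 1368.8 kg/min and vapour = 821.25 kg/min.
The evaporator receives (1−α)·2190 of feed at 0.770 water and removes 0.719 of that water:
0.719×0.770×(1−α)×2190 = 821.25
(1−α) = 821.25/1212.4 = 0.6773;  α = 0.3227.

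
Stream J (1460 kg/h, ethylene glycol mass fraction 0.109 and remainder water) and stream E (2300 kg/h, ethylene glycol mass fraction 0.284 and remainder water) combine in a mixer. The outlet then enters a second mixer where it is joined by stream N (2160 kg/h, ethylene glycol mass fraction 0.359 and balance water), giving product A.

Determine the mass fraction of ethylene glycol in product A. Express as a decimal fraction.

Overall, product flow = 5920 kg/h.
ethylene glycol in = 1460×0.109 + 2300×0.284 + 2160×0.359 = 1587.8 kg/h.
ethylene glycol fraction in A = 0.268.

0.268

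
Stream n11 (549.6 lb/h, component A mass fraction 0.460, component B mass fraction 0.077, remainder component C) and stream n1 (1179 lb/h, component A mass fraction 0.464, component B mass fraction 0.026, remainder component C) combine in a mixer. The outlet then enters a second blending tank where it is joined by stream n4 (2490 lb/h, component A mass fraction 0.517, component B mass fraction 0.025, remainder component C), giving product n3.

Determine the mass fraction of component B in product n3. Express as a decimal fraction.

Overall, product flow = 4218.6 lb/h.
component B in = 549.6×0.077 + 1179×0.026 + 2490×0.025 = 135.22 lb/h.
component B fraction in n3 = 0.032.

0.032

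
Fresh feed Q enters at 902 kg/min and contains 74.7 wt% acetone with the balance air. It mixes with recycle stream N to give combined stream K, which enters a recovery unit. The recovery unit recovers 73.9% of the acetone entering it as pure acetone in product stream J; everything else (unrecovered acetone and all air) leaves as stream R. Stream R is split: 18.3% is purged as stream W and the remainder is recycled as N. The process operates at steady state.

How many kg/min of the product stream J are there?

632.9 kg/min

acetone in K: m_A = 902×0.747 + (1−0.183)·(1−0.739)·m_A, so m_A = 673.79/0.7868 = 856.41 kg/min.
Product J = 0.739×856.41 = 632.89 kg/min.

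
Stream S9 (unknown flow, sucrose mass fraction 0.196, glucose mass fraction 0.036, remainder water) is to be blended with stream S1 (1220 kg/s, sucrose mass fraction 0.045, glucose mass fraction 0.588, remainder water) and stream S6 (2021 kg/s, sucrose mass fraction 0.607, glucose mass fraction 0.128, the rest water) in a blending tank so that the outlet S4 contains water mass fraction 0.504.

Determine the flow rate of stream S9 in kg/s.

Let S9 be the unknown flow. Total out = 3241 + S9.
water balance: 983.31 + 0.768·S9 = 0.504·(3241 + S9)
(0.768 − 0.504)·S9 = 0.504×3241 − 983.31 = 650.16
S9 = 650.16 / 0.264 = 2462.7 kg/s

2463 kg/s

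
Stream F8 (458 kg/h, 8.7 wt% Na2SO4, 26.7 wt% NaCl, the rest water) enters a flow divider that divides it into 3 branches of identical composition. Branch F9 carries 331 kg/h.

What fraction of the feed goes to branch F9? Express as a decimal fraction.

0.723

Fraction to F9 = 331/458 = 0.7227.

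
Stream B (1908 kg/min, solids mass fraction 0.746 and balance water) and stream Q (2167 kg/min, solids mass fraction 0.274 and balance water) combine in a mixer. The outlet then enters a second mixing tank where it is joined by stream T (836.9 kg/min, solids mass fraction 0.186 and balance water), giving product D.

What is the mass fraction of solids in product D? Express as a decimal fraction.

0.442

Overall, product flow = 4911.9 kg/min.
solids in = 1908×0.746 + 2167×0.274 + 836.9×0.186 = 2172.8 kg/min.
solids fraction in D = 0.442.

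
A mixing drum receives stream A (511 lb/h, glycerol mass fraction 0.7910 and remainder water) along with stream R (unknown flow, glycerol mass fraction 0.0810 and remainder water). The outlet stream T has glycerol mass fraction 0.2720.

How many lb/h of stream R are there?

Let R be the unknown flow. Total out = 511 + R.
glycerol balance: 404.2 + 0.081·R = 0.272·(511 + R)
(0.081 − 0.272)·R = 0.272×511 − 404.2 = -265.21
R = -265.21 / -0.191 = 1388.5 lb/h

1389 lb/h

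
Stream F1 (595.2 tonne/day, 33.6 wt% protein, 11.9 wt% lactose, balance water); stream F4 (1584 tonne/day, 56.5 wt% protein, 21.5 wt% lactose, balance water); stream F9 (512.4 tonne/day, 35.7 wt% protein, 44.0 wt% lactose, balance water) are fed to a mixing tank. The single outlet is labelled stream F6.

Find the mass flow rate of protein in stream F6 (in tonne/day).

1278 tonne/day

protein out = protein in = 595.2×0.336 + 1584×0.565 + 512.4×0.357 = 1277.9 tonne/day.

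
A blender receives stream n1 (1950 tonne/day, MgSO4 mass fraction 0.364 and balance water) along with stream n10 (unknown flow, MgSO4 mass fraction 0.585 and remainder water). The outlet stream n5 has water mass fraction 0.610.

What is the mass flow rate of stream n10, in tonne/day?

260 tonne/day

Let n10 be the unknown flow. Total out = 1950 + n10.
water balance: 1240.2 + 0.415·n10 = 0.610·(1950 + n10)
(0.415 − 0.610)·n10 = 0.610×1950 − 1240.2 = -50.7
n10 = -50.7 / -0.195 = 260 tonne/day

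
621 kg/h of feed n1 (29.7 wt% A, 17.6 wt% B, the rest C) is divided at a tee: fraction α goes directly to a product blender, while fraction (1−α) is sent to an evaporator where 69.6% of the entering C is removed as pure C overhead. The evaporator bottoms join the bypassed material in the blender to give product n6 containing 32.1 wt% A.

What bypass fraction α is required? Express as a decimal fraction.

All 621×0.297 = 184.44 kg/h of A reaches n6, so n6 = 184.44/0.321 = 574.57 kg/h and vapour = 46.43 kg/h.
The evaporator receives (1−α)·621 of feed at 0.527 C and removes 0.696 of that C:
0.696×0.527×(1−α)×621 = 46.43
(1−α) = 46.43/227.78 = 0.2038;  α = 0.7962.

0.796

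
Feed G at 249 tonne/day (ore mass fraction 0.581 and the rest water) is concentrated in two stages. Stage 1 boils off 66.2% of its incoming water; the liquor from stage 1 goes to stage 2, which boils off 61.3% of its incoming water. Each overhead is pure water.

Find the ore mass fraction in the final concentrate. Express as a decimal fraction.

0.914

water in feed = 249×0.419 = 104.33 tonne/day.
After stage 1: water left = (1−0.662)×104.33 = 35.264; stream total = 179.93 tonne/day.
After stage 2: water left = (1−0.613)×35.264 = 13.647; final concentrate = 158.32 tonne/day.
ore fraction = 144.67/158.32 = 0.914.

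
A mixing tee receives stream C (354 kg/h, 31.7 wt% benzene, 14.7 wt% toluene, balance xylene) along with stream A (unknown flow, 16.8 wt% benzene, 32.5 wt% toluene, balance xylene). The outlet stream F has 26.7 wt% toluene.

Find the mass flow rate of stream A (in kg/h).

732.4 kg/h

Let A be the unknown flow. Total out = 354 + A.
toluene balance: 52.038 + 0.325·A = 0.267·(354 + A)
(0.325 − 0.267)·A = 0.267×354 − 52.038 = 42.48
A = 42.48 / 0.058 = 732.41 kg/h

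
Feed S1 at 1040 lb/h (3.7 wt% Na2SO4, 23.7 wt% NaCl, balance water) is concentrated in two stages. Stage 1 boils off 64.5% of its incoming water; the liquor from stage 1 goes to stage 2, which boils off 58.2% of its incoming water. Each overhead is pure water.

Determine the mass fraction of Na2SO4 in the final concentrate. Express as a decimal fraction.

water in feed = 1040×0.726 = 755.04 lb/h.
After stage 1: water left = (1−0.645)×755.04 = 268.04; stream total = 553 lb/h.
After stage 2: water left = (1−0.582)×268.04 = 112.04; final concentrate = 397 lb/h.
Na2SO4 fraction = 38.48/397 = 0.097.

0.097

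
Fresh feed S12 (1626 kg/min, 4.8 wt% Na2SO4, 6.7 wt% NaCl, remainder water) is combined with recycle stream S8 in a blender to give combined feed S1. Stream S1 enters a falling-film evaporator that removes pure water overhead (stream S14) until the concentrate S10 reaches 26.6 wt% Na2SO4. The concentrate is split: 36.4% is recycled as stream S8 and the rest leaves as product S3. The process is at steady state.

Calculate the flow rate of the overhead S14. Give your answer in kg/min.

1333 kg/min

Overall Na2SO4 balance (none leaves overhead): Na2SO4 in fresh feed = Na2SO4 in product, i.e. 1626×0.048 = (1−0.364)·S10·0.266.
S10 = 78.048/(0.266×0.636) = 461.34 kg/min.
Recycle S8 = 0.364×461.34 = 167.93 kg/min.
Combined feed S1 = 1626 + 167.93 = 1793.9 kg/min.
Overhead S14 = S1 − S10 = 1793.9 − 461.34 = 1332.6 kg/min.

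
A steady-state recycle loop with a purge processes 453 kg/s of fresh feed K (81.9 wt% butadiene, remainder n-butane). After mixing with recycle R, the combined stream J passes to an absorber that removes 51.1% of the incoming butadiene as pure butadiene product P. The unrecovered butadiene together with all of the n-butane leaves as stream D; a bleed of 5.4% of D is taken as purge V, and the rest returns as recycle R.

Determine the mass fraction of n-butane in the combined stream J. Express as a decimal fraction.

0.687

n-butane enters only via K and leaves only via the purge: 453×0.181 = 0.054×(n-butane in D), and the absorber passes all n-butane, so n-butane in J = n-butane in D = 1518.4 kg/s.
butadiene in J: m_A = 453×0.819 + (1−0.054)·(1−0.511)·m_A, so m_A = 371.01/0.5374 = 690.37 kg/s.
J = 690.37 + 1518.4 = 2208.8 kg/s.
n-butane fraction in J = 1518.4/2208.8 = 0.687.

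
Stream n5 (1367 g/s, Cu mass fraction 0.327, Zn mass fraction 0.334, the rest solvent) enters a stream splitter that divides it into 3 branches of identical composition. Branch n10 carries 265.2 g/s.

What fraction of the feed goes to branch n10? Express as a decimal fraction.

Fraction to n10 = 265.2/1367 = 0.1940.

0.194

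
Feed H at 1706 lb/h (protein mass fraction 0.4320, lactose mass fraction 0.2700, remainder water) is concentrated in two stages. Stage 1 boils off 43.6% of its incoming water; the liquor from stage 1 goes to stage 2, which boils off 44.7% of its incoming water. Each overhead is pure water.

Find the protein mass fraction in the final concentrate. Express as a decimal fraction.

0.5434

water in feed = 1706×0.298 = 508.39 lb/h.
After stage 1: water left = (1−0.436)×508.39 = 286.73; stream total = 1484.3 lb/h.
After stage 2: water left = (1−0.447)×286.73 = 158.56; final concentrate = 1356.2 lb/h.
protein fraction = 736.99/1356.2 = 0.5434.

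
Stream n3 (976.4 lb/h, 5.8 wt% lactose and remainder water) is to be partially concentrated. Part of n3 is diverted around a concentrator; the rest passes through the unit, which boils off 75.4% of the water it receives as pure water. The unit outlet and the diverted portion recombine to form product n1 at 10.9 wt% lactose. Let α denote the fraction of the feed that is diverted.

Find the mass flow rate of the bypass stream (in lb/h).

333.2 lb/h

All 976.4×0.058 = 56.631 lb/h of lactose reaches n1, so n1 = 56.631/0.109 = 519.55 lb/h and vapour = 456.85 lb/h.
The evaporator receives (1−α)·976.4 of feed at 0.942 water and removes 0.754 of that water:
0.754×0.942×(1−α)×976.4 = 456.85
(1−α) = 456.85/693.51 = 0.6588;  α = 0.3412.
Bypass flow = 0.3412×976.4 = 333.2 lb/h.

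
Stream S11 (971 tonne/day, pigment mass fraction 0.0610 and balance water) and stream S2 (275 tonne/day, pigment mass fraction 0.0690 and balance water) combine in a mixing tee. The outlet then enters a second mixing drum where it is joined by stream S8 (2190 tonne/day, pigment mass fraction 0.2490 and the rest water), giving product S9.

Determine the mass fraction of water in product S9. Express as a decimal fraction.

0.8185

Overall, product flow = 3436 tonne/day.
water in = 971×0.939 + 275×0.931 + 2190×0.751 = 2812.5 tonne/day.
water fraction in S9 = 0.8185.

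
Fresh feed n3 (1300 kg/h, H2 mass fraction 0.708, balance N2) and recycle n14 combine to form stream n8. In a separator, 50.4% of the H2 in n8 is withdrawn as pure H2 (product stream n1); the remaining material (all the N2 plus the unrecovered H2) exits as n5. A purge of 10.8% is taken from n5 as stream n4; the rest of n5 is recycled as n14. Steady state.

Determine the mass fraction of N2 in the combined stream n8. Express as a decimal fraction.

N2 enters only via n3 and leaves only via the purge: 1300×0.292 = 0.108×(N2 in n5), and the separator passes all N2, so N2 in n8 = N2 in n5 = 3514.8 kg/h.
H2 in n8: m_A = 1300×0.708 + (1−0.108)·(1−0.504)·m_A, so m_A = 920.4/0.5576 = 1650.7 kg/h.
n8 = 1650.7 + 3514.8 = 5165.6 kg/h.
N2 fraction in n8 = 3514.8/5165.6 = 0.680.

0.680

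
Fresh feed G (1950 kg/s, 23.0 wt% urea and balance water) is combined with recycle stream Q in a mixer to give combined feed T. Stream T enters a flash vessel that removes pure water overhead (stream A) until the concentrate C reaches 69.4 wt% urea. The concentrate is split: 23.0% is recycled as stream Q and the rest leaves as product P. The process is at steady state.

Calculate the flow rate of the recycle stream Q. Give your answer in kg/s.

Overall urea balance (none leaves overhead): urea in fresh feed = urea in product, i.e. 1950×0.230 = (1−0.230)·C·0.694.
C = 448.5/(0.694×0.770) = 839.29 kg/s.
Recycle Q = 0.230×839.29 = 193.04 kg/s.

193 kg/s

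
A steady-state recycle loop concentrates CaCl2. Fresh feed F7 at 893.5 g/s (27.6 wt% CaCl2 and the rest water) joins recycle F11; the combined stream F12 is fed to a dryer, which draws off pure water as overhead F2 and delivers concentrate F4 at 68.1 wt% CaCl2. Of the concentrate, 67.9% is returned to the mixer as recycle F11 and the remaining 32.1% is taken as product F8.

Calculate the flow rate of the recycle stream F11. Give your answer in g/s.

Overall CaCl2 balance (none leaves overhead): CaCl2 in fresh feed = CaCl2 in product, i.e. 893.5×0.276 = (1−0.679)·F4·0.681.
F4 = 246.61/(0.681×0.321) = 1128.1 g/s.
Recycle F11 = 0.679×1128.1 = 765.99 g/s.

766 g/s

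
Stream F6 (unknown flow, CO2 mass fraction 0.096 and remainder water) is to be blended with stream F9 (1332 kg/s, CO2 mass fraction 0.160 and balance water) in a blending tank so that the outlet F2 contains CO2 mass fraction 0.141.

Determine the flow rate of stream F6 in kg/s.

Let F6 be the unknown flow. Total out = 1332 + F6.
CO2 balance: 213.12 + 0.096·F6 = 0.141·(1332 + F6)
(0.096 − 0.141)·F6 = 0.141×1332 − 213.12 = -25.308
F6 = -25.308 / -0.045 = 562.4 kg/s

562.4 kg/s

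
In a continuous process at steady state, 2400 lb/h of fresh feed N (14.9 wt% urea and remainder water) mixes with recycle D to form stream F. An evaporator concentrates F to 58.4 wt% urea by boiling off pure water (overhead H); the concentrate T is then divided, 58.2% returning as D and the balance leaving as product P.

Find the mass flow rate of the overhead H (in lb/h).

Overall urea balance (none leaves overhead): urea in fresh feed = urea in product, i.e. 2400×0.149 = (1−0.582)·T·0.584.
T = 357.6/(0.584×0.418) = 1464.9 lb/h.
Recycle D = 0.582×1464.9 = 852.57 lb/h.
Combined feed F = 2400 + 852.57 = 3252.6 lb/h.
Overhead H = F − T = 3252.6 − 1464.9 = 1787.7 lb/h.

1788 lb/h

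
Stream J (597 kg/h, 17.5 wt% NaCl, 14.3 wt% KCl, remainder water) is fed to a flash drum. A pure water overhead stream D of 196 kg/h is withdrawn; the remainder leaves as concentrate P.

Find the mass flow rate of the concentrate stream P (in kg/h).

401 kg/h

Concentrate = 597 − 196 = 401 kg/h.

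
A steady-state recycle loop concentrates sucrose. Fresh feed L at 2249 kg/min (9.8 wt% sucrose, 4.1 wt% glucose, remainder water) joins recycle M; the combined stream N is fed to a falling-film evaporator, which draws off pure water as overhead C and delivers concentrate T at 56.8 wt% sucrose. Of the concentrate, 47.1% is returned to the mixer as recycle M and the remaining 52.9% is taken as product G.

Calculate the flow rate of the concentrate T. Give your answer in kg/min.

Overall sucrose balance (none leaves overhead): sucrose in fresh feed = sucrose in product, i.e. 2249×0.098 = (1−0.471)·T·0.568.
T = 220.4/(0.568×0.529) = 733.52 kg/min.

733.5 kg/min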